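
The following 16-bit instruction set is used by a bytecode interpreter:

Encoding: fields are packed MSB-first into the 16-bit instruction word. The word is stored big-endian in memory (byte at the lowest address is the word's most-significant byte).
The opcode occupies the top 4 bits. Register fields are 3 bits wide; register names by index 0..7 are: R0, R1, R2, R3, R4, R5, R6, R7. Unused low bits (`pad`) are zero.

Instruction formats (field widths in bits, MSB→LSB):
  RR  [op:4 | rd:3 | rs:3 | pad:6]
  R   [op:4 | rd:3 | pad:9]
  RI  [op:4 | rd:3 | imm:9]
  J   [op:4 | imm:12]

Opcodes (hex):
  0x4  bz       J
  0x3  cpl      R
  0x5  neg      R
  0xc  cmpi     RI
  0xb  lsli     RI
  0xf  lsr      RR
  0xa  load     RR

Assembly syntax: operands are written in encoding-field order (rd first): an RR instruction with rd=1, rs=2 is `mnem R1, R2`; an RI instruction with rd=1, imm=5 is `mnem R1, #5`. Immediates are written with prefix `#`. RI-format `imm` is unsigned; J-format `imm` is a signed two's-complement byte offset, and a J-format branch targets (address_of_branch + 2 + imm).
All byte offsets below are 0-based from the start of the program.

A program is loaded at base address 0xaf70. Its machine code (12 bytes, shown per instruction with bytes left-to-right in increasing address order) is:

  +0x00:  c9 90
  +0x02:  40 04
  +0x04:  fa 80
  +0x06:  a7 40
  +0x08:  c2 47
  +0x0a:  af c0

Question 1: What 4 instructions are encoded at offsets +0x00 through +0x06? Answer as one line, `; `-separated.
@+00  big-endian(c9 90) = 0xc990
  top 4b → 0xc → cmpi [RI]
  rd@[11:9]=0x4 ⇒ R4
  imm@[8:0]=0x190 ⇒ #400
@+02  big-endian(40 04) = 0x4004
  top 4b → 0x4 → bz [J]
  imm@[11:0]=0x4 ⇒ #4
@+04  big-endian(fa 80) = 0xfa80
  top 4b → 0xf → lsr [RR]
  rd@[11:9]=0x5 ⇒ R5
  rs@[8:6]=0x2 ⇒ R2
@+06  big-endian(a7 40) = 0xa740
  top 4b → 0xa → load [RR]
  rd@[11:9]=0x3 ⇒ R3
  rs@[8:6]=0x5 ⇒ R5

cmpi R4, #400; bz #4; lsr R5, R2; load R3, R5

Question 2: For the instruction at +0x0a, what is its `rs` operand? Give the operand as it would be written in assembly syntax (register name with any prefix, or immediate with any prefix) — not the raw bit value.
R7

off 0x0a: read af c0 as big → 0xafc0
  top 4b → 0xa → load [RR]
  rd@[11:9]=0x7 ⇒ R7
  rs@[8:6]=0x7 ⇒ R7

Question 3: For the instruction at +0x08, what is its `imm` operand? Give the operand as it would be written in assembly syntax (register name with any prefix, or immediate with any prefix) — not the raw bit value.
off 0x08: read c2 47 as big → 0xc247
  top 4b → 0xc → cmpi [RI]
  rd: (w>>9)&0x7=0x1 → R1
  imm: (w>>0)&0x1ff=0x47 → #71

#71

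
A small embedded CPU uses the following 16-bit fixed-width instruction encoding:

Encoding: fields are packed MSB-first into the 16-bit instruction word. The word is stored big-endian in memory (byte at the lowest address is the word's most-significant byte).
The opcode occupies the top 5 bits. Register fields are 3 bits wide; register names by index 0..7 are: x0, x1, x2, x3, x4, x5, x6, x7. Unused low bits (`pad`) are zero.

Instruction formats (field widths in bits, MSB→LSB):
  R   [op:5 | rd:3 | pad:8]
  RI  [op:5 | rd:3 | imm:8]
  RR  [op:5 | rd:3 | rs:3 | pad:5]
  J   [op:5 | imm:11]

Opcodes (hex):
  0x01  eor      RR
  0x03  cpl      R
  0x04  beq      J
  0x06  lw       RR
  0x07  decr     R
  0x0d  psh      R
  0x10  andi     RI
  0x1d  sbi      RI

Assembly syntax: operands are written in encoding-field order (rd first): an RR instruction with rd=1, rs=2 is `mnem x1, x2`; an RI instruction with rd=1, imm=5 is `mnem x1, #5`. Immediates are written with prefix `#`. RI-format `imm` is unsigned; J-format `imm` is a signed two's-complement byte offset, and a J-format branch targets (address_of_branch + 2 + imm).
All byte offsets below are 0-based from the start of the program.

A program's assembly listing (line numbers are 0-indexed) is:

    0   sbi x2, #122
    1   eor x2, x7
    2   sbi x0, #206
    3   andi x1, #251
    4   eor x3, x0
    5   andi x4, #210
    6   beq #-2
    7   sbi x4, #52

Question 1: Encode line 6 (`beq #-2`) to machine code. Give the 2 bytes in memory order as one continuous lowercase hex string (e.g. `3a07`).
27fe

6. beq fields op=0x4:5|imm=-2:11 → word 27feh → 27 fe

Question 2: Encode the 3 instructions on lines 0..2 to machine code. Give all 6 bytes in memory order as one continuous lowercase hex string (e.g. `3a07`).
0. sbi fields op=0x1d:5|rd=2:3|imm=122:8 → word ea7ah → ea 7a
1. eor fields op=0x1:5|rd=2:3|rs=7:3|pad=0:5 → word 0ae0h → 0a e0
2. sbi fields op=0x1d:5|rd=0:3|imm=206:8 → word e8ceh → e8 ce

ea7a0ae0e8ce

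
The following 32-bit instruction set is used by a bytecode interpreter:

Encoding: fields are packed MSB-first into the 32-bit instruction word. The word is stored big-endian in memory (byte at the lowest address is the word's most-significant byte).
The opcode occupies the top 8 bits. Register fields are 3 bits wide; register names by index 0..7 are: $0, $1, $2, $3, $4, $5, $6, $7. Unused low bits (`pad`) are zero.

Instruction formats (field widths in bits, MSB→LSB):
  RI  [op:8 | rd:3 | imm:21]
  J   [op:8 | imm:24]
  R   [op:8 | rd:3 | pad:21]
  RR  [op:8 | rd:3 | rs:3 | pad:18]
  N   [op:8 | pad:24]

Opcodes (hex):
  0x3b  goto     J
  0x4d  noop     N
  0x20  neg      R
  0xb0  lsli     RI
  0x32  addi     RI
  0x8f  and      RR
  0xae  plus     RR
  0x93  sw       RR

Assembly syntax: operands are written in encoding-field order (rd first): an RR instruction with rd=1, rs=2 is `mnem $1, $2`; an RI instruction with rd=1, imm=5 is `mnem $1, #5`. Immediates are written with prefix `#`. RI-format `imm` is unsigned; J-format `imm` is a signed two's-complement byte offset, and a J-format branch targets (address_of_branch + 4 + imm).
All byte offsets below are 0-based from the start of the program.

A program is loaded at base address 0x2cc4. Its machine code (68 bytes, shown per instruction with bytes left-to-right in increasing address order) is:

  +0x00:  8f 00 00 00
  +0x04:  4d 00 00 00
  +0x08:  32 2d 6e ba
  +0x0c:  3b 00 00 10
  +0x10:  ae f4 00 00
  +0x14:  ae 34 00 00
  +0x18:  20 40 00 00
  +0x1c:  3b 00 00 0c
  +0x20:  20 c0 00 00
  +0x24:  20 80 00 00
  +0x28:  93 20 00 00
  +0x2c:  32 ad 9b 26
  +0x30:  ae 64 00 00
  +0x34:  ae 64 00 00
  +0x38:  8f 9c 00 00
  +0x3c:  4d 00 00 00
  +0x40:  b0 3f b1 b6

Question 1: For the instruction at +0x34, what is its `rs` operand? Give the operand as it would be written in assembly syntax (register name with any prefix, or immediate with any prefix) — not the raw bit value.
$1

+0x34: ae 64 00 00 ⇒ word 0xae640000 (big)
  op=0xae640000>>24=0xae ⇒ plus (RR)
  [23:21] rd=3 = $3
  [20:18] rs=1 = $1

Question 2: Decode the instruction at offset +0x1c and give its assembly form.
goto #12

off 0x1c: read 3b 00 00 0c as big → 0x3b00000c
  op=0x3b00000c>>24=0x3b ⇒ goto (J)
  [23:0] imm=12 = #12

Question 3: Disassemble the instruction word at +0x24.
neg $4

off 0x24: read 20 80 00 00 as big → 0x20800000
  opcode bits[31:24]=0x20: neg/R
  rd: (w>>21)&0x7=0x4 → $4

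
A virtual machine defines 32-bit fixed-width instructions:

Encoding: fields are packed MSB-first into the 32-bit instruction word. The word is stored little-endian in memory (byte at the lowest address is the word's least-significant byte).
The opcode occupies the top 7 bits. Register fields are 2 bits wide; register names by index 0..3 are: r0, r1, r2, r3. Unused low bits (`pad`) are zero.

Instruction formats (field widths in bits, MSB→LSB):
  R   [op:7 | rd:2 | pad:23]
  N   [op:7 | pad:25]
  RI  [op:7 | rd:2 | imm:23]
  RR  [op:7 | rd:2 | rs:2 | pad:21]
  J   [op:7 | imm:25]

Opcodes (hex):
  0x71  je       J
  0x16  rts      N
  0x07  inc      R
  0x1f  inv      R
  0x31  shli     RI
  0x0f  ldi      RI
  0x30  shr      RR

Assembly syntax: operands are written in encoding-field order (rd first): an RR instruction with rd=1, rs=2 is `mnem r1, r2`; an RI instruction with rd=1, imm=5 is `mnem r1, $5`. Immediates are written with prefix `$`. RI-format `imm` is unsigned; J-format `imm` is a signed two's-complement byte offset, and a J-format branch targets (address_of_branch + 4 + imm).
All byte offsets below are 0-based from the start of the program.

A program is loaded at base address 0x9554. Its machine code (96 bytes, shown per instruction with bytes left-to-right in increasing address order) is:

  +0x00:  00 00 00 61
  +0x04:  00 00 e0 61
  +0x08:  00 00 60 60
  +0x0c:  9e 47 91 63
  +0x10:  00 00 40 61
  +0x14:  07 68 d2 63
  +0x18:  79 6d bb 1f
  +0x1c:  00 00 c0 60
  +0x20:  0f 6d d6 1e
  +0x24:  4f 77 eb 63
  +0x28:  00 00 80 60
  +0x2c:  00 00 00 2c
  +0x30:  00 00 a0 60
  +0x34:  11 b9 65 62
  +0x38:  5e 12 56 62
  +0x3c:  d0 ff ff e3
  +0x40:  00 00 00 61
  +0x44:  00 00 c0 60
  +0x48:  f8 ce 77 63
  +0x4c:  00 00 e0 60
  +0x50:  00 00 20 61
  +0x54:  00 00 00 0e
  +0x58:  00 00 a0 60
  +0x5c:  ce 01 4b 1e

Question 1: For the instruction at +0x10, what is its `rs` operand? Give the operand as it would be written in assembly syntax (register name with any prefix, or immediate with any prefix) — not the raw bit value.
r2

@+10  little-endian(00 00 40 61) = 0x61400000
  top 7b → 0x30 → shr [RR]
  rd: (w>>23)&0x3=0x2 → r2
  rs: (w>>21)&0x3=0x2 → r2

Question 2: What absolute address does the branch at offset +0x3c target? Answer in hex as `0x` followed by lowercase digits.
off 0x3c: read d0 ff ff e3 as little → 0xe3ffffd0
  top 7b → 0x71 → je [J]
  imm: (w>>0)&0x1ffffff=0x1ffffd0 (s25→-48) → $-48
  target = base 0x9554 + off 0x3c + 4 + imm -48 = 0x9564

0x9564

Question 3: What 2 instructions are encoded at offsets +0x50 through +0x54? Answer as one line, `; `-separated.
shr r2, r1; inc r0

+0x50: 00 00 20 61 ⇒ word 0x61200000 (little)
  top 7b → 0x30 → shr [RR]
  rd@[24:23]=0x2 ⇒ r2
  rs@[22:21]=0x1 ⇒ r1
+0x54: 00 00 00 0e ⇒ word 0x0e000000 (little)
  top 7b → 0x7 → inc [R]
  rd@[24:23]=0x0 ⇒ r0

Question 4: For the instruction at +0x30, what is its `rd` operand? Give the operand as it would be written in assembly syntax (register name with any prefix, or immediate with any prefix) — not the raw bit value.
[30] 00 00 a0 60 → 0x60a00000
  top 7b → 0x30 → shr [RR]
  rd@[24:23]=0x1 ⇒ r1
  rs@[22:21]=0x1 ⇒ r1

r1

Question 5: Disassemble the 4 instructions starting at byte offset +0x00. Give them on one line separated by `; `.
+0x00: 00 00 00 61 ⇒ word 0x61000000 (little)
  top 7b → 0x30 → shr [RR]
  rd@[24:23]=0x2 ⇒ r2
  rs@[22:21]=0x0 ⇒ r0
+0x04: 00 00 e0 61 ⇒ word 0x61e00000 (little)
  top 7b → 0x30 → shr [RR]
  rd@[24:23]=0x3 ⇒ r3
  rs@[22:21]=0x3 ⇒ r3
+0x08: 00 00 60 60 ⇒ word 0x60600000 (little)
  top 7b → 0x30 → shr [RR]
  rd@[24:23]=0x0 ⇒ r0
  rs@[22:21]=0x3 ⇒ r3
+0x0c: 9e 47 91 63 ⇒ word 0x6391479e (little)
  top 7b → 0x31 → shli [RI]
  rd@[24:23]=0x3 ⇒ r3
  imm@[22:0]=0x11479e ⇒ $1132446

shr r2, r0; shr r3, r3; shr r0, r3; shli r3, $1132446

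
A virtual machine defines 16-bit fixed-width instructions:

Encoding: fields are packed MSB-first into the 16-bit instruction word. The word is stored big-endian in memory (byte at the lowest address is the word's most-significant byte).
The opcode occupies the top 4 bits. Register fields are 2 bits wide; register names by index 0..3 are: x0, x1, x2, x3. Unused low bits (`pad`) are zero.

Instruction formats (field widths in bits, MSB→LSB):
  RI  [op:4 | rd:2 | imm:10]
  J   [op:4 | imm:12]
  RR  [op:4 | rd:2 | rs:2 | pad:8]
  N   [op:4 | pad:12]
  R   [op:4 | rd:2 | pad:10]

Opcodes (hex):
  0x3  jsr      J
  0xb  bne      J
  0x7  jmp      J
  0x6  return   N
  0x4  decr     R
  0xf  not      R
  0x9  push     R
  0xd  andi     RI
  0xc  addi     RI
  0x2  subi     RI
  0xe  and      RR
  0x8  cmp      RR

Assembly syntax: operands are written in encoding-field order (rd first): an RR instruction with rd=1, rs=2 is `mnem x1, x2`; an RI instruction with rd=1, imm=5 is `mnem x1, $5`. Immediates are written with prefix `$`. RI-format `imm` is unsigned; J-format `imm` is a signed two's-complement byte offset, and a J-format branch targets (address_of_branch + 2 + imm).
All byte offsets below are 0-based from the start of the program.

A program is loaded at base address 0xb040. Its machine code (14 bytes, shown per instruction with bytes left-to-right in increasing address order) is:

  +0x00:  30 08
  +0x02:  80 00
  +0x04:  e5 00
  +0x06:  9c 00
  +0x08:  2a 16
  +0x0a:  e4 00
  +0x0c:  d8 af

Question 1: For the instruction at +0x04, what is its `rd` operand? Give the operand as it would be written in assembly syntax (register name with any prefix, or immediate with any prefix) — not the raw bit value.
x1

+0x04: e5 00 ⇒ word 0xe500 (big)
  op=0xe500>>12=0xe ⇒ and (RR)
  [11:10] rd=1 = x1
  [9:8] rs=1 = x1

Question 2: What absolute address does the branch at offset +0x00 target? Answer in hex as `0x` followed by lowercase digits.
off 0x00: read 30 08 as big → 0x3008
  top 4b → 0x3 → jsr [J]
  [11:0] imm=8 = $8
  target = base 0xb040 + off 0x00 + 2 + imm 8 = 0xb04a

0xb04a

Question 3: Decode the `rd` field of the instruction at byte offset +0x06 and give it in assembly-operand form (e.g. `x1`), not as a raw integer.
x3

+0x06: 9c 00 ⇒ word 0x9c00 (big)
  top 4b → 0x9 → push [R]
  [11:10] rd=3 = x3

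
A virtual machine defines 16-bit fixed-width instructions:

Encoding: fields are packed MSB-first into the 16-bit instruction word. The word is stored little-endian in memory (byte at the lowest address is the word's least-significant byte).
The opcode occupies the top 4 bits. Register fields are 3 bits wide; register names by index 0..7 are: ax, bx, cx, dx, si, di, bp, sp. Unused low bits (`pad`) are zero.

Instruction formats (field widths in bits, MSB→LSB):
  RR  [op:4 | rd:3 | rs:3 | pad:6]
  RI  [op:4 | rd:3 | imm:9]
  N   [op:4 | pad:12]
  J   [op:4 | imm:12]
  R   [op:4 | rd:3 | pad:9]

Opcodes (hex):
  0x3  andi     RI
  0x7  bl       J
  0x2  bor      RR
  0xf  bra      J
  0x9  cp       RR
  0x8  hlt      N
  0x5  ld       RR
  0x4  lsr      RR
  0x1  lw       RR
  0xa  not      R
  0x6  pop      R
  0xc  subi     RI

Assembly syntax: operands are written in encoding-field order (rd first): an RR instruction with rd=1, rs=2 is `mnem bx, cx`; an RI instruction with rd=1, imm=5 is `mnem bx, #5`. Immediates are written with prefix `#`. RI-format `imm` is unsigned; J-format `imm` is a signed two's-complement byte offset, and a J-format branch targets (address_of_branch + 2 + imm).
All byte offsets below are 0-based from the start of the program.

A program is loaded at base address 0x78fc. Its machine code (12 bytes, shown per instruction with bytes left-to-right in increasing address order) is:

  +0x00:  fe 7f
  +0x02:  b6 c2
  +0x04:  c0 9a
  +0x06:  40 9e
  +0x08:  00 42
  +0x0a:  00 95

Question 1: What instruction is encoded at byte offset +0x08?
lsr bx, ax

@+08  little-endian(00 42) = 0x4200
  top 4b → 0x4 → lsr [RR]
  [11:9] rd=1 = bx
  [8:6] rs=0 = ax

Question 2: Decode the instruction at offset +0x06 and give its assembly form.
@+06  little-endian(40 9e) = 0x9e40
  opcode bits[15:12]=0x9: cp/RR
  rd: (w>>9)&0x7=0x7 → sp
  rs: (w>>6)&0x7=0x1 → bx

cp sp, bx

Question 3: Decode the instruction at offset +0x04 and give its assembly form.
@+04  little-endian(c0 9a) = 0x9ac0
  top 4b → 0x9 → cp [RR]
  rd@[11:9]=0x5 ⇒ di
  rs@[8:6]=0x3 ⇒ dx

cp di, dx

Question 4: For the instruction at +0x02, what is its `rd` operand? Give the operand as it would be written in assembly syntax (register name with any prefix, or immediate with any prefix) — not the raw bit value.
bx

@+02  little-endian(b6 c2) = 0xc2b6
  top 4b → 0xc → subi [RI]
  [11:9] rd=1 = bx
  [8:0] imm=182 = #182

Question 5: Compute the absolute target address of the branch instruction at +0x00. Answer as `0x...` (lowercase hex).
0x78fc

+0x00: fe 7f ⇒ word 0x7ffe (little)
  top 4b → 0x7 → bl [J]
  imm@[11:0]=0xffe (s12→-2) ⇒ #-2
  target = base 0x78fc + off 0x00 + 2 + imm -2 = 0x78fc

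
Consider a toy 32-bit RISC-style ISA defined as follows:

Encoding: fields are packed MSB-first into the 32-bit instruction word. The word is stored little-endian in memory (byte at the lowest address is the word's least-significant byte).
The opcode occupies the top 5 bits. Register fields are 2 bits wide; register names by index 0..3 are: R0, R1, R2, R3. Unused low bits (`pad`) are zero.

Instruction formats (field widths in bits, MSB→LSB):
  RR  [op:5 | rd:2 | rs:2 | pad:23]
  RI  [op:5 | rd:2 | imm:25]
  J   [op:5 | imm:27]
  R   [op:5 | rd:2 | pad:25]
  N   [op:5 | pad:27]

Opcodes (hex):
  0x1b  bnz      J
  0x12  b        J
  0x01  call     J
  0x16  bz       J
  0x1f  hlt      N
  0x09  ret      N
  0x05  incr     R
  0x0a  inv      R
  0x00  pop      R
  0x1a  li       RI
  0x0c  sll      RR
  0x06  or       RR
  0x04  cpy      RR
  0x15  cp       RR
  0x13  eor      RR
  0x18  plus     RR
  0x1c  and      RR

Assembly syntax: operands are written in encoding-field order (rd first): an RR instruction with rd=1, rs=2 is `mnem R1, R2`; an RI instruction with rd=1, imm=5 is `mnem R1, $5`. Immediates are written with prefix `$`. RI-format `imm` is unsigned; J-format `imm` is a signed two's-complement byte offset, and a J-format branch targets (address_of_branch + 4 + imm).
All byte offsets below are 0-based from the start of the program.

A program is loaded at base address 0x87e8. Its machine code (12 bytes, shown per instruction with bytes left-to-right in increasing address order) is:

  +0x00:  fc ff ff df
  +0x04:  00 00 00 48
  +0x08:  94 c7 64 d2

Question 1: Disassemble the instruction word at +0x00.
bnz $-4

+0x00: fc ff ff df ⇒ word 0xdffffffc (little)
  op=0xdffffffc>>27=0x1b ⇒ bnz (J)
  imm: (w>>0)&0x7ffffff=0x7fffffc (s27→-4) → $-4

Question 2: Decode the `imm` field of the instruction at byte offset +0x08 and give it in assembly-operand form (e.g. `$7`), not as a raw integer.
$6604692

off 0x08: read 94 c7 64 d2 as little → 0xd264c794
  op=0xd264c794>>27=0x1a ⇒ li (RI)
  rd@[26:25]=0x1 ⇒ R1
  imm@[24:0]=0x64c794 ⇒ $6604692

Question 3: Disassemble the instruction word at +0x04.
off 0x04: read 00 00 00 48 as little → 0x48000000
  op=0x48000000>>27=0x9 ⇒ ret (N)

ret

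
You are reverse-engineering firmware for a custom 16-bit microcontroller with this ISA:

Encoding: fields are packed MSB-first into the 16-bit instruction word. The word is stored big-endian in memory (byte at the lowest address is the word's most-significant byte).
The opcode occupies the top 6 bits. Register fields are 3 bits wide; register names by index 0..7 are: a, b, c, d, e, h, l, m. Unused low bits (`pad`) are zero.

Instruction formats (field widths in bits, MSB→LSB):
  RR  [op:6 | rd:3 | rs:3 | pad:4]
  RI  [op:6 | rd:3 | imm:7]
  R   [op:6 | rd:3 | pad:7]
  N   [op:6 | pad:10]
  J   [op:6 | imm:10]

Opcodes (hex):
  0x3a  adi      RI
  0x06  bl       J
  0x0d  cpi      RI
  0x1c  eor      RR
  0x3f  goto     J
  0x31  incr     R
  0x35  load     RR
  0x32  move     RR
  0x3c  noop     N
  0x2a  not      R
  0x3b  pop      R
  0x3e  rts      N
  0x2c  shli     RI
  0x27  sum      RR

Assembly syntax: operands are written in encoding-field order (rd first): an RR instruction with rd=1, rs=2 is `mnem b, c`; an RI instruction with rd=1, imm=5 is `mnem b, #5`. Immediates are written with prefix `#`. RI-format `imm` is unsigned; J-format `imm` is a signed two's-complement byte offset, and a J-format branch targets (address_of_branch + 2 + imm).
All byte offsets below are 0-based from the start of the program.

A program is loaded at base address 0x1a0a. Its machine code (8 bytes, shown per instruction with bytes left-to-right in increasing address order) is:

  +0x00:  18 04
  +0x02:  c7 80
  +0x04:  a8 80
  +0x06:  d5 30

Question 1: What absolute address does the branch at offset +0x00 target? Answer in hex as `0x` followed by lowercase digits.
off 0x00: read 18 04 as big → 0x1804
  op=0x1804>>10=0x6 ⇒ bl (J)
  [9:0] imm=4 = #4
  target = base 0x1a0a + off 0x00 + 2 + imm 4 = 0x1a10

0x1a10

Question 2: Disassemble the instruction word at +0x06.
load c, d

[06] d5 30 → 0xd530
  op=0xd530>>10=0x35 ⇒ load (RR)
  rd: (w>>7)&0x7=0x2 → c
  rs: (w>>4)&0x7=0x3 → d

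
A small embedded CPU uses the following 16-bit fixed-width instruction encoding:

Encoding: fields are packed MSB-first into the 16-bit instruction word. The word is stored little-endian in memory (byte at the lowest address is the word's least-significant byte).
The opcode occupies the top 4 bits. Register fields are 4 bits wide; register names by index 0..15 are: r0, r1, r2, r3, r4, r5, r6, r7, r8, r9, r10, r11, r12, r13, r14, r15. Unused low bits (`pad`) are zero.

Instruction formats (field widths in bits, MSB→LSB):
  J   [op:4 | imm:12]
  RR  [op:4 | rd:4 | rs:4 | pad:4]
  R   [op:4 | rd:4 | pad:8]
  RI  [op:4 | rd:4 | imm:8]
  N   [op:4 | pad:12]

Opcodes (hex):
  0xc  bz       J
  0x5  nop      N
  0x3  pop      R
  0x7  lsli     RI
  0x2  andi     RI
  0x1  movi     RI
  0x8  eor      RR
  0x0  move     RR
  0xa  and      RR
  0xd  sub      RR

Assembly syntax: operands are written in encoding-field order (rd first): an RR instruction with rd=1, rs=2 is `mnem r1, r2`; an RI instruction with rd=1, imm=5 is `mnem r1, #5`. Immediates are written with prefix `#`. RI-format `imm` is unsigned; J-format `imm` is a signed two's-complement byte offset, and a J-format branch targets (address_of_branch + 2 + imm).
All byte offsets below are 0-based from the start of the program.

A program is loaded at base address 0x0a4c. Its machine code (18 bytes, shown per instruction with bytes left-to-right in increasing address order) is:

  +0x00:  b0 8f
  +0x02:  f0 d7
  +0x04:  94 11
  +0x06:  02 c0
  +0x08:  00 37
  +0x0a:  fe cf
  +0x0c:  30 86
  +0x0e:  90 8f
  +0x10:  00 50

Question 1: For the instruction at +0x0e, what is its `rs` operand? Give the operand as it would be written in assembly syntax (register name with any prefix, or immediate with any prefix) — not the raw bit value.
off 0x0e: read 90 8f as little → 0x8f90
  top 4b → 0x8 → eor [RR]
  [11:8] rd=15 = r15
  [7:4] rs=9 = r9

r9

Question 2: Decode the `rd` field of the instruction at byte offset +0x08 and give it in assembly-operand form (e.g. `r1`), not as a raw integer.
[08] 00 37 → 0x3700
  top 4b → 0x3 → pop [R]
  rd: (w>>8)&0xf=0x7 → r7

r7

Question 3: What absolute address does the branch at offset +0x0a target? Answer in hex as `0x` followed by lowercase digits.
off 0x0a: read fe cf as little → 0xcffe
  op=0xcffe>>12=0xc ⇒ bz (J)
  imm@[11:0]=0xffe (s12→-2) ⇒ #-2
  target = base 0x0a4c + off 0x0a + 2 + imm -2 = 0x0a56

0x0a56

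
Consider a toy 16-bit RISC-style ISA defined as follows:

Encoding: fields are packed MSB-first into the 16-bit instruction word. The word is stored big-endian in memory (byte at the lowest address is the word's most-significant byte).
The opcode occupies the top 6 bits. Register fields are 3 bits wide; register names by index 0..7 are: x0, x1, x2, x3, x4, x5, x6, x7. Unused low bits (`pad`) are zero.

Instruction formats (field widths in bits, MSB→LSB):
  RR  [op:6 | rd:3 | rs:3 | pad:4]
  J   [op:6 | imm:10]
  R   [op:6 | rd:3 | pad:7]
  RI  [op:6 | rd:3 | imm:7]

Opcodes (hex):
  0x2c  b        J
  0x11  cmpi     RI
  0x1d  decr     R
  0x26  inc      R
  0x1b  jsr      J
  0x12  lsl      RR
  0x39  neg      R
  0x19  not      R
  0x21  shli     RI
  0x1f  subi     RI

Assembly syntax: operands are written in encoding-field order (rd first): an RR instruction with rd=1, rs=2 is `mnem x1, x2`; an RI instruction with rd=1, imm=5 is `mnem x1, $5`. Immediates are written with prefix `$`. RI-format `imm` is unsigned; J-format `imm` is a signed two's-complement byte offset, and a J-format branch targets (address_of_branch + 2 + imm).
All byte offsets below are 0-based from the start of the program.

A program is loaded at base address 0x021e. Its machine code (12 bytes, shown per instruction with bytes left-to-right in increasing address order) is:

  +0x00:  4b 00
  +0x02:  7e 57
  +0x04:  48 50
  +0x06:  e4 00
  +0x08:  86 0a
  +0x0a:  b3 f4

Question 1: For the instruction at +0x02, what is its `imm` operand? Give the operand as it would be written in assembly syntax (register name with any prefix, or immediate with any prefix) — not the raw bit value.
off 0x02: read 7e 57 as big → 0x7e57
  op=0x7e57>>10=0x1f ⇒ subi (RI)
  rd: (w>>7)&0x7=0x4 → x4
  imm: (w>>0)&0x7f=0x57 → $87

$87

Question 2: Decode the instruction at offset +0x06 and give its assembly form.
neg x0

[06] e4 00 → 0xe400
  op=0xe400>>10=0x39 ⇒ neg (R)
  rd: (w>>7)&0x7=0x0 → x0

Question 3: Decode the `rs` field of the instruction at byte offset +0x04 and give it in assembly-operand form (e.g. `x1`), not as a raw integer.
off 0x04: read 48 50 as big → 0x4850
  opcode bits[15:10]=0x12: lsl/RR
  rd@[9:7]=0x0 ⇒ x0
  rs@[6:4]=0x5 ⇒ x5

x5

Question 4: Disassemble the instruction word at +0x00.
+0x00: 4b 00 ⇒ word 0x4b00 (big)
  op=0x4b00>>10=0x12 ⇒ lsl (RR)
  rd: (w>>7)&0x7=0x6 → x6
  rs: (w>>4)&0x7=0x0 → x0

lsl x6, x0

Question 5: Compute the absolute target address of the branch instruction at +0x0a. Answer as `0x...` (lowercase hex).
[0a] b3 f4 → 0xb3f4
  op=0xb3f4>>10=0x2c ⇒ b (J)
  imm@[9:0]=0x3f4 (s10→-12) ⇒ $-12
  target = base 0x021e + off 0x0a + 2 + imm -12 = 0x021e

0x021e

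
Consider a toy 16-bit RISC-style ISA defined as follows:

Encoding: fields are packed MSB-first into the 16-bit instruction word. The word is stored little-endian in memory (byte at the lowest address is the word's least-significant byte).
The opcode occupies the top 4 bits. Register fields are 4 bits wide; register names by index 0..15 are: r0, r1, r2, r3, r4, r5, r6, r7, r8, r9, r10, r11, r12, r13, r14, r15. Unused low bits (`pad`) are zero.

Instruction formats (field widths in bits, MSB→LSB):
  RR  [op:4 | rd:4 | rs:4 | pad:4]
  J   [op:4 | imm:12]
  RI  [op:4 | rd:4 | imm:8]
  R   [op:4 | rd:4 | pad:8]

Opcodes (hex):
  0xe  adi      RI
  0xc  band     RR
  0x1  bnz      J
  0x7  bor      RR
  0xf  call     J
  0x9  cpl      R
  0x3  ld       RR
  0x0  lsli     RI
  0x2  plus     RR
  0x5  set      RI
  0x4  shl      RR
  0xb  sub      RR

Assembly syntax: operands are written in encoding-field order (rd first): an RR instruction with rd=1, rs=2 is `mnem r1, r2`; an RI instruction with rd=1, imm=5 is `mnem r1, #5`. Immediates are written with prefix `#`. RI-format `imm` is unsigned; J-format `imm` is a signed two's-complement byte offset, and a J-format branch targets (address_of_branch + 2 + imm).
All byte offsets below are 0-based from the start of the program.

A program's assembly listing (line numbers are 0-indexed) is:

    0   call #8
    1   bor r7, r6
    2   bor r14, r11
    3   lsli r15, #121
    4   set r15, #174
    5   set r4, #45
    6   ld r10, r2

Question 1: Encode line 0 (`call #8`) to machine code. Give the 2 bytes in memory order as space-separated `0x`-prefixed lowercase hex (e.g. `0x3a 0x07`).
0x08 0xf0

L0: call op=0xf:4|imm=8:12 ⇒ 0xf008 ⇒ little 08 f0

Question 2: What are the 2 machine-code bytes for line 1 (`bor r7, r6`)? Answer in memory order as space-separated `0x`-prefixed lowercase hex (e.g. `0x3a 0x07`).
1. bor fields op=0x7:4|rd=7:4|rs=6:4|pad=0:4 → word 7760h → 60 77

0x60 0x77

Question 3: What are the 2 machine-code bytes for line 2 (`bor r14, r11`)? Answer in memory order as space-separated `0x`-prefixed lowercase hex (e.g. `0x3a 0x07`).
0xb0 0x7e

2. bor fields op=0x7:4|rd=14:4|rs=11:4|pad=0:4 → word 7eb0h → b0 7e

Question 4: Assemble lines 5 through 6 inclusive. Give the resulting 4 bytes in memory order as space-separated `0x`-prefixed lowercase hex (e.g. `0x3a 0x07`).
0x2d 0x54 0x20 0x3a

line 5 (set): pack op=0x5:4|rd=4:4|imm=45:8 = 0x542d; little→ 2d 54
line 6 (ld): pack op=0x3:4|rd=10:4|rs=2:4|pad=0:4 = 0x3a20; little→ 20 3a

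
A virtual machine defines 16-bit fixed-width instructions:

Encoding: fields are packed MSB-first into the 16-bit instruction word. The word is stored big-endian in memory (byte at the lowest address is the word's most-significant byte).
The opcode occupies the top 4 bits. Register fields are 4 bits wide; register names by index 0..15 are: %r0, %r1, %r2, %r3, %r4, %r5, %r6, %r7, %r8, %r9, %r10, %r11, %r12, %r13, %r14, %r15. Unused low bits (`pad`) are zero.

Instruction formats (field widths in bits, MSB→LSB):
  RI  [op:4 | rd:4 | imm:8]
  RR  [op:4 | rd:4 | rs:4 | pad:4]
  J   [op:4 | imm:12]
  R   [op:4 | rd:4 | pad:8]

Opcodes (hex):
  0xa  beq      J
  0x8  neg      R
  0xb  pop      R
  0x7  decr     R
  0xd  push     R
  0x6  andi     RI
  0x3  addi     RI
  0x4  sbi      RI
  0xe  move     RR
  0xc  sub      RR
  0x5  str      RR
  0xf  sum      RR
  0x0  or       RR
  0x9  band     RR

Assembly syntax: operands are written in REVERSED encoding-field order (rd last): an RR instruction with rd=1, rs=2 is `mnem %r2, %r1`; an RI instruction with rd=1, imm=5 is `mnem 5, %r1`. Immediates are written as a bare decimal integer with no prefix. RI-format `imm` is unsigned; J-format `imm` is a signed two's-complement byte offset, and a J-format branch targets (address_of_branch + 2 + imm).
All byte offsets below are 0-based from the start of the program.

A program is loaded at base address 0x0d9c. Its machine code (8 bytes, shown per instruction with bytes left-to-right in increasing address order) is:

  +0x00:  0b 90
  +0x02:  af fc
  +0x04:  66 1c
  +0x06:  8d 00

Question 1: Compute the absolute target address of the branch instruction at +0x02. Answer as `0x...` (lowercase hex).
[02] af fc → 0xaffc
  op=0xaffc>>12=0xa ⇒ beq (J)
  imm: (w>>0)&0xfff=0xffc (s12→-4) → -4
  target = base 0x0d9c + off 0x02 + 2 + imm -4 = 0x0d9c

0x0d9c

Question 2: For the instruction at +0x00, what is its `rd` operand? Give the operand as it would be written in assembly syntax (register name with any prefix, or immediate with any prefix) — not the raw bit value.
%r11

off 0x00: read 0b 90 as big → 0x0b90
  top 4b → 0x0 → or [RR]
  [11:8] rd=11 = %r11
  [7:4] rs=9 = %r9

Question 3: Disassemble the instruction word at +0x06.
+0x06: 8d 00 ⇒ word 0x8d00 (big)
  opcode bits[15:12]=0x8: neg/R
  rd: (w>>8)&0xf=0xd → %r13

neg %r13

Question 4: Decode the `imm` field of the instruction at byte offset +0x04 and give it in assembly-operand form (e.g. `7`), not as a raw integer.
28

+0x04: 66 1c ⇒ word 0x661c (big)
  opcode bits[15:12]=0x6: andi/RI
  rd: (w>>8)&0xf=0x6 → %r6
  imm: (w>>0)&0xff=0x1c → 28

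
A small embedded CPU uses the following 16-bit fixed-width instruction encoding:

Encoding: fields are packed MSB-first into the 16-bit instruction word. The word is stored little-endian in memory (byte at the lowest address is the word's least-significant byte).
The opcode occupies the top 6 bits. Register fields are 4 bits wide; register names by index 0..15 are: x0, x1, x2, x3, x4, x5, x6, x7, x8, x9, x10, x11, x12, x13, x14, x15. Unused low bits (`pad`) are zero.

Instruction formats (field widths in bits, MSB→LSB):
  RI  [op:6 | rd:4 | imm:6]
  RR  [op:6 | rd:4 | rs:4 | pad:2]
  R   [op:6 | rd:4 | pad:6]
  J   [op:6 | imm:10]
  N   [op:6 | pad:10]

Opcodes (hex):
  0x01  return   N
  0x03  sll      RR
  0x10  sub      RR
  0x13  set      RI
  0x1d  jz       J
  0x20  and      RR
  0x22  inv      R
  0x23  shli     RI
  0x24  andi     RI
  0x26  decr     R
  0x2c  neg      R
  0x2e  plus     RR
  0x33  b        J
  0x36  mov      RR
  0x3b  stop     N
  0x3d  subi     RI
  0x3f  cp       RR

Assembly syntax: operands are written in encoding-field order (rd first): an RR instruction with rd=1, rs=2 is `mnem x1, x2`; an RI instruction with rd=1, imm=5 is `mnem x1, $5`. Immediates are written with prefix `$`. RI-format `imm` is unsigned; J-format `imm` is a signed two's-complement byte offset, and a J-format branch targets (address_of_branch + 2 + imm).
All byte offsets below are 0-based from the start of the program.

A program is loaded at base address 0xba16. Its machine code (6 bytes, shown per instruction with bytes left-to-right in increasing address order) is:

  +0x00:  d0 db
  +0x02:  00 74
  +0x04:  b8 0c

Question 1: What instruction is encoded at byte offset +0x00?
+0x00: d0 db ⇒ word 0xdbd0 (little)
  top 6b → 0x36 → mov [RR]
  rd: (w>>6)&0xf=0xf → x15
  rs: (w>>2)&0xf=0x4 → x4

mov x15, x4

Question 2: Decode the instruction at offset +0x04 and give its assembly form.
@+04  little-endian(b8 0c) = 0x0cb8
  op=0x0cb8>>10=0x3 ⇒ sll (RR)
  rd@[9:6]=0x2 ⇒ x2
  rs@[5:2]=0xe ⇒ x14

sll x2, x14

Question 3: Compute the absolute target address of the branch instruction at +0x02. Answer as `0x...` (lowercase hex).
[02] 00 74 → 0x7400
  top 6b → 0x1d → jz [J]
  [9:0] imm=0 = $0
  target = base 0xba16 + off 0x02 + 2 + imm 0 = 0xba1a

0xba1a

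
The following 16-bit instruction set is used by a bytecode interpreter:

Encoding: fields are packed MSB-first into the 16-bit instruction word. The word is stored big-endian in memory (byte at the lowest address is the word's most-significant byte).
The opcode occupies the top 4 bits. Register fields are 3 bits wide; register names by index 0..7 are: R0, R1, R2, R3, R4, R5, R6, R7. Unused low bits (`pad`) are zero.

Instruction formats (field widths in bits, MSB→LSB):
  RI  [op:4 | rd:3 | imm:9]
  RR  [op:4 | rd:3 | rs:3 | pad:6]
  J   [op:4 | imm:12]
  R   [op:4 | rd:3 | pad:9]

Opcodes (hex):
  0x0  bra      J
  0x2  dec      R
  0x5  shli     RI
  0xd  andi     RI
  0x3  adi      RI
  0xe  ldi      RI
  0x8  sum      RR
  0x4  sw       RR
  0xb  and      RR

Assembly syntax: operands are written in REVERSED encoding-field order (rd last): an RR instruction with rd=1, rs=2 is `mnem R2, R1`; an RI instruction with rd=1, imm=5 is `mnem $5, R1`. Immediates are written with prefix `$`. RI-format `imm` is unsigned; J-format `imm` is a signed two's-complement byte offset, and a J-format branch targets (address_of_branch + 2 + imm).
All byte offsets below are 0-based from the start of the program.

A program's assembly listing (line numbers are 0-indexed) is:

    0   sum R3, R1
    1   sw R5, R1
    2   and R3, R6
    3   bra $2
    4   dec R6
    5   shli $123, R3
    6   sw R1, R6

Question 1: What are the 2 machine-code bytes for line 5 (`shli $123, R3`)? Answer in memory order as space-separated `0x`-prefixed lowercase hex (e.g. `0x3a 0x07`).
5. shli fields op=0x5:4|rd=3:3|imm=123:9 → word 567bh → 56 7b

0x56 0x7b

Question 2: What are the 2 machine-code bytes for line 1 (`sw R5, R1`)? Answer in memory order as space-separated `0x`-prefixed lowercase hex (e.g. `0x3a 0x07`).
1. sw fields op=0x4:4|rd=1:3|rs=5:3|pad=0:6 → word 4340h → 43 40

0x43 0x40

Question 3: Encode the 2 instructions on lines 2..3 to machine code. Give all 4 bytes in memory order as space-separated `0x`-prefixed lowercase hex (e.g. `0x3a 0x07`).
L2: and op=0xb:4|rd=6:3|rs=3:3|pad=0:6 ⇒ 0xbcc0 ⇒ big bc c0
L3: bra op=0x0:4|imm=2:12 ⇒ 0x0002 ⇒ big 00 02

0xbc 0xc0 0x00 0x02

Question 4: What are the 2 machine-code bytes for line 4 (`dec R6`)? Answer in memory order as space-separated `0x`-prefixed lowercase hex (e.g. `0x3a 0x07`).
0x2c 0x00

line 4 (dec): pack op=0x2:4|rd=6:3|pad=0:9 = 0x2c00; big→ 2c 00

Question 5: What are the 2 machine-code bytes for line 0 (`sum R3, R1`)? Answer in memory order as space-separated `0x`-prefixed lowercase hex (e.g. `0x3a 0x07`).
line 0 (sum): pack op=0x8:4|rd=1:3|rs=3:3|pad=0:6 = 0x82c0; big→ 82 c0

0x82 0xc0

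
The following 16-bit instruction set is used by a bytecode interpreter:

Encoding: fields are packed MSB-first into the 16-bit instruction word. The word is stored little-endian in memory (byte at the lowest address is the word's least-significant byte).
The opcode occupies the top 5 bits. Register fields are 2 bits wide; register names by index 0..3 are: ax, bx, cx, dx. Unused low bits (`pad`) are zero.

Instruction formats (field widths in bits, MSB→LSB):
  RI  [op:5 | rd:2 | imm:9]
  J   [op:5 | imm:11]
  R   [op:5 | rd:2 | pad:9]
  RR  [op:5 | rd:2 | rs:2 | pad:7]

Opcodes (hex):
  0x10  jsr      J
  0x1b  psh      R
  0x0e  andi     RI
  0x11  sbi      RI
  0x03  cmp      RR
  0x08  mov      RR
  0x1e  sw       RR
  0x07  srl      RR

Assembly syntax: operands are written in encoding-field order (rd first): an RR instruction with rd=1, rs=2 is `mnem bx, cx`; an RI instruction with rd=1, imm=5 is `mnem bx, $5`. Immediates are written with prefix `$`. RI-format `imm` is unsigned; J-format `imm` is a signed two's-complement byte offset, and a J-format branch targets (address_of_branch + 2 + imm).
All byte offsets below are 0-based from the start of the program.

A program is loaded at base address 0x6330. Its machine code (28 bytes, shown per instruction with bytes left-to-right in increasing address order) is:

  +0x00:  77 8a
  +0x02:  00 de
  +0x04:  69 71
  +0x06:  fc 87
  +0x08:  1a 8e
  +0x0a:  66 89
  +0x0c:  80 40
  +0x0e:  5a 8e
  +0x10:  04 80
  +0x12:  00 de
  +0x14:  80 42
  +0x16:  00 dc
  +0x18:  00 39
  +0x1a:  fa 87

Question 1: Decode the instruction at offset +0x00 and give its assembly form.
off 0x00: read 77 8a as little → 0x8a77
  opcode bits[15:11]=0x11: sbi/RI
  rd: (w>>9)&0x3=0x1 → bx
  imm: (w>>0)&0x1ff=0x77 → $119

sbi bx, $119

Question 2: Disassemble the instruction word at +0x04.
andi ax, $361

@+04  little-endian(69 71) = 0x7169
  top 5b → 0xe → andi [RI]
  rd: (w>>9)&0x3=0x0 → ax
  imm: (w>>0)&0x1ff=0x169 → $361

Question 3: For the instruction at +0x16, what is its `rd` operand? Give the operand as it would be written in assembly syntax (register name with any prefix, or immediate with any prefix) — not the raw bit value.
cx

off 0x16: read 00 dc as little → 0xdc00
  opcode bits[15:11]=0x1b: psh/R
  rd@[10:9]=0x2 ⇒ cx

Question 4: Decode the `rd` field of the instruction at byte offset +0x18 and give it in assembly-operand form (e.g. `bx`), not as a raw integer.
ax

off 0x18: read 00 39 as little → 0x3900
  top 5b → 0x7 → srl [RR]
  rd: (w>>9)&0x3=0x0 → ax
  rs: (w>>7)&0x3=0x2 → cx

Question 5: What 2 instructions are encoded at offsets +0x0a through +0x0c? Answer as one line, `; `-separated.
sbi ax, $358; mov ax, bx

@+0a  little-endian(66 89) = 0x8966
  opcode bits[15:11]=0x11: sbi/RI
  rd: (w>>9)&0x3=0x0 → ax
  imm: (w>>0)&0x1ff=0x166 → $358
@+0c  little-endian(80 40) = 0x4080
  opcode bits[15:11]=0x8: mov/RR
  rd: (w>>9)&0x3=0x0 → ax
  rs: (w>>7)&0x3=0x1 → bx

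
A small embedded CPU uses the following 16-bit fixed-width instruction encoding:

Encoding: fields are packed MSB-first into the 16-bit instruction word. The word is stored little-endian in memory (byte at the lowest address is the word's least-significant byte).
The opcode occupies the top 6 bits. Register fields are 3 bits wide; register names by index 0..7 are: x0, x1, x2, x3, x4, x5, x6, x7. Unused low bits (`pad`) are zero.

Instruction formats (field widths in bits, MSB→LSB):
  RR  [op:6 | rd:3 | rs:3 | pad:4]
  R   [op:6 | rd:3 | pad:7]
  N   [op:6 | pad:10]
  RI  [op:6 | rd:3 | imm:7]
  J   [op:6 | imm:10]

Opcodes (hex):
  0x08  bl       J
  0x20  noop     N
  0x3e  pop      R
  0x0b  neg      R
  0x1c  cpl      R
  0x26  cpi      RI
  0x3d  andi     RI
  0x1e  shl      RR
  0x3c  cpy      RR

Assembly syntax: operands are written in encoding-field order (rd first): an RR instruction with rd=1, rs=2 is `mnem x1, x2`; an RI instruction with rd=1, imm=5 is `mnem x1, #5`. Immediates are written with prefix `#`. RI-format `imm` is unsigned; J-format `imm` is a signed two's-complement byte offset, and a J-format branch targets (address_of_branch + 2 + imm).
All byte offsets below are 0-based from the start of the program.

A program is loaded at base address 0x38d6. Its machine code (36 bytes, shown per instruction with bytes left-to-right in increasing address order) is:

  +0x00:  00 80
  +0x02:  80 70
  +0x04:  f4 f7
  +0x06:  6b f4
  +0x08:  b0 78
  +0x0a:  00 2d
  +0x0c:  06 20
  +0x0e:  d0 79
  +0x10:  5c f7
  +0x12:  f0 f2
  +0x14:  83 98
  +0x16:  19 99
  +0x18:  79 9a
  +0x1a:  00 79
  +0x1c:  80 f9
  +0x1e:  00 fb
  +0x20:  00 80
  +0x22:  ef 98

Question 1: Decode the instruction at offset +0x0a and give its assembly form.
neg x2

off 0x0a: read 00 2d as little → 0x2d00
  opcode bits[15:10]=0xb: neg/R
  rd@[9:7]=0x2 ⇒ x2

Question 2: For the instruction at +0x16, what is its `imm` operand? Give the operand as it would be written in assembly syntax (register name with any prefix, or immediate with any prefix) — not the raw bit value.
#25

[16] 19 99 → 0x9919
  op=0x9919>>10=0x26 ⇒ cpi (RI)
  rd@[9:7]=0x2 ⇒ x2
  imm@[6:0]=0x19 ⇒ #25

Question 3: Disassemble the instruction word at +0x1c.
pop x3

[1c] 80 f9 → 0xf980
  top 6b → 0x3e → pop [R]
  [9:7] rd=3 = x3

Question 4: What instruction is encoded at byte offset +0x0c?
[0c] 06 20 → 0x2006
  top 6b → 0x8 → bl [J]
  imm: (w>>0)&0x3ff=0x6 → #6

bl #6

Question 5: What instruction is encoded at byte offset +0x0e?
@+0e  little-endian(d0 79) = 0x79d0
  top 6b → 0x1e → shl [RR]
  rd@[9:7]=0x3 ⇒ x3
  rs@[6:4]=0x5 ⇒ x5

shl x3, x5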